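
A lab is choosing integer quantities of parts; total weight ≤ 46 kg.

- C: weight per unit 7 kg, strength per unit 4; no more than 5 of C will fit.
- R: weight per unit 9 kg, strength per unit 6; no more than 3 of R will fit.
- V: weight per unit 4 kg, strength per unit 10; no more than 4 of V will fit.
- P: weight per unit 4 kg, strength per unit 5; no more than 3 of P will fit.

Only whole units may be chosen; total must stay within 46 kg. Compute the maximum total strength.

This is a bounded integer knapsack.
V has the best ratio (10/4); taking only V gives at most 4×10 = 40 (stopped by the supply cap of 4).
Mixing does better — 2×R, 4×V, and 3×P: weight 46 ≤ 46, strength 2·6 + 4·10 + 3·5 = 67.

67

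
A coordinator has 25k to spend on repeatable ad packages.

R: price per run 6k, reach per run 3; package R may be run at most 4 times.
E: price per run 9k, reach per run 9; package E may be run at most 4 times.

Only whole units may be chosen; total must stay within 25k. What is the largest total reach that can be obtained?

E has the best ratio (9/9); taking only E gives at most 2×9 = 18 (stopped by the price limit).
Mixing does better — 1×R and 2×E: price 24 ≤ 25, reach 1·3 + 2·9 = 21.

21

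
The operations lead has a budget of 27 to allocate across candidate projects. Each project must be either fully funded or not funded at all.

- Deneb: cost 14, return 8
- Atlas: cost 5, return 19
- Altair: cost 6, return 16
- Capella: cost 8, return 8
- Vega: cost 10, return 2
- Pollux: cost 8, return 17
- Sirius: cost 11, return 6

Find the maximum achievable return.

60

Atlas + Capella + Pollux: cost 5 + 8 + 8 = 21 ≤ 27, return 19 + 8 + 17 = 44.
Atlas + Altair + Pollux: cost 5 + 6 + 8 = 19 ≤ 27, return 19 + 16 + 17 = 52.
Atlas + Altair + Capella + Pollux: cost 5 + 6 + 8 + 8 = 27 ≤ 27, return 19 + 16 + 8 + 17 = 60.
Best is Atlas, Altair, Capella, and Pollux with total return 60.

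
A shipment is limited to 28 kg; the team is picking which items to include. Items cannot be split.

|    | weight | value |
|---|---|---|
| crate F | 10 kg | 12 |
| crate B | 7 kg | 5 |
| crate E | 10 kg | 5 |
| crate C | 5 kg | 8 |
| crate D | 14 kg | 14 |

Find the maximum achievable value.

Treat it as a binary knapsack problem.
Allowing fractional choices, the relaxed optimum would be about 33.0, but items are indivisible.
crate F + crate D: weight 10 + 14 = 24 ≤ 28, value 12 + 14 = 26.
crate F + crate B + crate C: weight 10 + 7 + 5 = 22 ≤ 28, value 12 + 5 + 8 = 25.
crate B + crate C + crate D: weight 7 + 5 + 14 = 26 ≤ 28, value 5 + 8 + 14 = 27.
Best is crate B, crate C, and crate D with total value 27.

27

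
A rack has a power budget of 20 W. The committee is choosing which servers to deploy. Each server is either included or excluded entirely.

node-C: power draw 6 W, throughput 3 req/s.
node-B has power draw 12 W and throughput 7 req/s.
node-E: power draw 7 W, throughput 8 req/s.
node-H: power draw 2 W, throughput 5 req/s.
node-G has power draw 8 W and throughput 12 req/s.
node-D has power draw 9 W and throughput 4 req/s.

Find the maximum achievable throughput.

25

Allowing fractional choices, the relaxed optimum would be about 26.8, but servers are indivisible.
node-H + node-G + node-D: power draw 2 + 8 + 9 = 19 ≤ 20, throughput 5 + 12 + 4 = 21.
node-E + node-H + node-G: power draw 7 + 2 + 8 = 17 ≤ 20, throughput 8 + 5 + 12 = 25.
Best is node-E, node-H, and node-G with total throughput 25.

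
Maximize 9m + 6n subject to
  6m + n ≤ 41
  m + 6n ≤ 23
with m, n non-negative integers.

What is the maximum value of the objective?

(m,n)=(6,2): 6·6+1·2=38≤41, 1·6+6·2=18≤23, objective 66.
(m,n)=(5,3): 6·5+1·3=33≤41, 1·5+6·3=23≤23, objective 63.
(m,n)=(6,1): 6·6+1·1=37≤41, 1·6+6·1=12≤23, objective 60.
The best lattice point is (6,2), giving 66.

66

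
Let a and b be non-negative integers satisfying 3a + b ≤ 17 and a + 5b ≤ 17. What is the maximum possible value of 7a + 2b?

(a,b)=(5,2): 3·5+1·2=17≤17, 1·5+5·2=15≤17, objective 39.
(a,b)=(5,1): 3·5+1·1=16≤17, 1·5+5·1=10≤17, objective 37.
(a,b)=(5,0): 3·5+1·0=15≤17, 1·5+5·0=5≤17, objective 35.
(a,b)=(4,2): 3·4+1·2=14≤17, 1·4+5·2=14≤17, objective 32.
Maximum is 39 at (a,b)=(5,2).

39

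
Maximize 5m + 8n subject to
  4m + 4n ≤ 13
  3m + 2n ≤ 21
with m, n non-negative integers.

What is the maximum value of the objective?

24

Relaxing integrality, the LP optimum is 26.00 at (m,n) = (0, 3.25), which is not an integer point.
(m,n)=(0,3): 4·0+4·3=12≤13, 3·0+2·3=6≤21, objective 24.
(m,n)=(1,2): 4·1+4·2=12≤13, 3·1+2·2=7≤21, objective 21.
(m,n)=(0,2): 4·0+4·2=8≤13, 3·0+2·2=4≤21, objective 16.
The best lattice point is (0,3), giving 24.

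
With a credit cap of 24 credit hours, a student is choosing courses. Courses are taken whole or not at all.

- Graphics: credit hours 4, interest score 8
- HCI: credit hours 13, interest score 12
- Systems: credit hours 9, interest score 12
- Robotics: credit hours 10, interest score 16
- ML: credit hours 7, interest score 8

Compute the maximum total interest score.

Take Graphics, Systems, and Robotics: credit hours 4 + 9 + 10 = 23 ≤ 24, interest score 8 + 12 + 16 = 36.
No other feasible combination does better.

36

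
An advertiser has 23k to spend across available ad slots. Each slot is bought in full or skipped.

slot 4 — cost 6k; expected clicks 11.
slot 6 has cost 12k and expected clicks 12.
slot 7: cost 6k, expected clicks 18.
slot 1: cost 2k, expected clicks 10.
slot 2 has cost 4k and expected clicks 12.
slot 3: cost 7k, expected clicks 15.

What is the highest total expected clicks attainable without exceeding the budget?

56

Allowing fractional choices, the relaxed optimum would be about 62.3, but ad slots are indivisible.
slot 4 + slot 7 + slot 1 + slot 3: cost 6 + 6 + 2 + 7 = 21 ≤ 23, expected clicks 11 + 18 + 10 + 15 = 54.
slot 4 + slot 7 + slot 2 + slot 3: cost 6 + 6 + 4 + 7 = 23 ≤ 23, expected clicks 11 + 18 + 12 + 15 = 56.
slot 7 + slot 1 + slot 2 + slot 3: cost 6 + 2 + 4 + 7 = 19 ≤ 23, expected clicks 18 + 10 + 12 + 15 = 55.
Best is slot 4, slot 7, slot 2, and slot 3 with total expected clicks 56.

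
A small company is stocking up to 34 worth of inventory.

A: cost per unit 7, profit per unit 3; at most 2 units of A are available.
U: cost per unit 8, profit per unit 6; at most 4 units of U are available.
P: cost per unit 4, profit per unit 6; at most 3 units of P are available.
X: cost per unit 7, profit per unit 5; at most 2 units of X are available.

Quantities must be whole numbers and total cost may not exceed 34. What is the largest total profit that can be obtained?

34

Take 1×U, 3×P, and 2×X: cost 34 ≤ 34, profit 1·6 + 3·6 + 2·5 = 34.
P has the best ratio (6/4) and is taken to its limit of 3; remaining capacity is filled optimally with the others.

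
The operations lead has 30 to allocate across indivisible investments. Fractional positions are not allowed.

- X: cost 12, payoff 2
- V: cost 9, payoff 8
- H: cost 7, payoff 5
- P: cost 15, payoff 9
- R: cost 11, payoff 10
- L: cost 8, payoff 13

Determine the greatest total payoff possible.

31

Take V, R, and L: cost 9 + 11 + 8 = 28 ≤ 30, payoff 8 + 10 + 13 = 31.
No other feasible combination does better.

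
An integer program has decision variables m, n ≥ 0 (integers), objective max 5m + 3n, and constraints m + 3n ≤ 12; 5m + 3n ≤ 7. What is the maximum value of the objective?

6

The continuous relaxation peaks at (1.4, 0) with value 7.00; rounding to a feasible lattice point costs some objective.
(m,n)=(0,2): 1·0+3·2=6≤12, 5·0+3·2=6≤7, objective 6.
(m,n)=(1,0): 1·1+3·0=1≤12, 5·1+3·0=5≤7, objective 5.
(m,n)=(0,1): 1·0+3·1=3≤12, 5·0+3·1=3≤7, objective 3.
Maximum is 6 at (m,n)=(0,2).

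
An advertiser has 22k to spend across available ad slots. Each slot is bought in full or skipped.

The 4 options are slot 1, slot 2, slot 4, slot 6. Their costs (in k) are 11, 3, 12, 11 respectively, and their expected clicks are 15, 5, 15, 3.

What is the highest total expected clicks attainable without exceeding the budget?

Treat it as a binary knapsack problem.
Allowing fractional choices, the relaxed optimum would be about 30.0, but ad slots are indivisible.
slot 2 + slot 4: cost 3 + 12 = 15 ≤ 22, expected clicks 5 + 15 = 20.
slot 1 + slot 6: cost 11 + 11 = 22 ≤ 22, expected clicks 15 + 3 = 18.
slot 1 + slot 2: cost 11 + 3 = 14 ≤ 22, expected clicks 15 + 5 = 20.
The maximum expected clicks is 20; one optimal choice is slot 1 and slot 2.

20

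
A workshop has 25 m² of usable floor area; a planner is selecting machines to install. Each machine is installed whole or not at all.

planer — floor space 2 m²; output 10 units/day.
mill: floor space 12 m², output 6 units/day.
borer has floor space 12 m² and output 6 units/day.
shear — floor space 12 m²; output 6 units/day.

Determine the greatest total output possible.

planer + mill: floor space 2 + 12 = 14 ≤ 25, output 10 + 6 = 16.
planer + borer: floor space 2 + 12 = 14 ≤ 25, output 10 + 6 = 16.
planer + shear: floor space 2 + 12 = 14 ≤ 25, output 10 + 6 = 16.
The maximum output is 16; one optimal choice is planer and mill.

16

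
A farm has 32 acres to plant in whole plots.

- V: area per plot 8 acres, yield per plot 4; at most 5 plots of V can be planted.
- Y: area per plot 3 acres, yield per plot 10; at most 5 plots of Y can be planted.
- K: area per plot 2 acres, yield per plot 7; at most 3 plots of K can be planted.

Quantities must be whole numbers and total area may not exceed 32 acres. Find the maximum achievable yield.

K has the best ratio (7/2); taking only K gives at most 3×7 = 21 (stopped by the supply cap of 3).
Mixing does better — 1×V, 5×Y, and 3×K: area 29 ≤ 32, yield 1·4 + 5·10 + 3·7 = 75.

75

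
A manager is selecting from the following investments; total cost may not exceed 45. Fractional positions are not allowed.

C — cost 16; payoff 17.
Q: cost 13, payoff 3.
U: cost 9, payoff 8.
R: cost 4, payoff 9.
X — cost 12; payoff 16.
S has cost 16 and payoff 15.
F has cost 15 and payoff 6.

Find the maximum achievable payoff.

50

Allowing fractional choices, the relaxed optimum would be about 54.2, but investments are indivisible.
U + R + X + S: cost 9 + 4 + 12 + 16 = 41 ≤ 45, payoff 8 + 9 + 16 + 15 = 48.
C + U + R + X: cost 16 + 9 + 4 + 12 = 41 ≤ 45, payoff 17 + 8 + 9 + 16 = 50.
C + U + R + S: cost 16 + 9 + 4 + 16 = 45 ≤ 45, payoff 17 + 8 + 9 + 15 = 49.
Best is C, U, R, and X with total payoff 50.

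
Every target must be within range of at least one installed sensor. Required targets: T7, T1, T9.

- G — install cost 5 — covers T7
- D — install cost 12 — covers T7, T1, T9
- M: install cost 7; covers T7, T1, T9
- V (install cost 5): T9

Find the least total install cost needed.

M alone covers T7, T1, T9 — every target.
Total install cost: 7.

7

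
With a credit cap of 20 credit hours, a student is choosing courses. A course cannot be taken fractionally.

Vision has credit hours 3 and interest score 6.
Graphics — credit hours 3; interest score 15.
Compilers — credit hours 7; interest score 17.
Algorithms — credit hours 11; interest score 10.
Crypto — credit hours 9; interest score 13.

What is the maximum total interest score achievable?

45

Graphics + Compilers + Crypto: credit hours 3 + 7 + 9 = 19 ≤ 20, interest score 15 + 17 + 13 = 45.
Vision + Graphics + Compilers: credit hours 3 + 3 + 7 = 13 ≤ 20, interest score 6 + 15 + 17 = 38.
Vision + Compilers + Crypto: credit hours 3 + 7 + 9 = 19 ≤ 20, interest score 6 + 17 + 13 = 36.
Best is Graphics, Compilers, and Crypto with total interest score 45.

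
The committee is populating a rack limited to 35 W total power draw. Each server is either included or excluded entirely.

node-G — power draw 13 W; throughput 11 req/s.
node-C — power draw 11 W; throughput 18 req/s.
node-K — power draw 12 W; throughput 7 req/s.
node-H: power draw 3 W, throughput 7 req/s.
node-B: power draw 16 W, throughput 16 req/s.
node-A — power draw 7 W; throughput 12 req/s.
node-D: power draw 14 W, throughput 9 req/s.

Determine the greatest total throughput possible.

48

Treat it as a binary knapsack problem.
Take node-G, node-C, node-H, and node-A: power draw 13 + 11 + 3 + 7 = 34 ≤ 35, throughput 11 + 18 + 7 + 12 = 48.
No other feasible combination does better.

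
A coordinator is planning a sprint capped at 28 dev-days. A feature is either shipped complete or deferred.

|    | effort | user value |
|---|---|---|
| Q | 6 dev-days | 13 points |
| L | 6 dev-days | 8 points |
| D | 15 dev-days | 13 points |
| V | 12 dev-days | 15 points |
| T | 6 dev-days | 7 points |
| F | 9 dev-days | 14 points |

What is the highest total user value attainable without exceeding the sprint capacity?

Q + L + T + F: effort 6 + 6 + 6 + 9 = 27 ≤ 28, user value 13 + 8 + 7 + 14 = 42.
Q + V + F: effort 6 + 12 + 9 = 27 ≤ 28, user value 13 + 15 + 14 = 42.
The maximum user value is 42; one optimal choice is Q, V, and F.

42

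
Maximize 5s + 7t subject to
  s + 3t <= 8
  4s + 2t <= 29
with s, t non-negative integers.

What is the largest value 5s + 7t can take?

35

The continuous relaxation peaks at (7.1, 0.3) with value 37.60; rounding to a feasible lattice point costs some objective.
(s,t)=(7,0): 1·7+3·0=7≤8, 4·7+2·0=28≤29, objective 35.
(s,t)=(6,0): 1·6+3·0=6≤8, 4·6+2·0=24≤29, objective 30.
The best lattice point is (7,0), giving 35.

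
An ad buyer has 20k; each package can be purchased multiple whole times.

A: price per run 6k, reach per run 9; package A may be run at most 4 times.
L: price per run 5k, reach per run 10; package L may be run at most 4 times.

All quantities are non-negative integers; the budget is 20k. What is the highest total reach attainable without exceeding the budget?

40

L has the best ratio (10/5); taking only L gives at most 4×10 = 40 (stopped by the price limit).
Optimal: 4×L: price 20 ≤ 20, reach 4·10 = 40.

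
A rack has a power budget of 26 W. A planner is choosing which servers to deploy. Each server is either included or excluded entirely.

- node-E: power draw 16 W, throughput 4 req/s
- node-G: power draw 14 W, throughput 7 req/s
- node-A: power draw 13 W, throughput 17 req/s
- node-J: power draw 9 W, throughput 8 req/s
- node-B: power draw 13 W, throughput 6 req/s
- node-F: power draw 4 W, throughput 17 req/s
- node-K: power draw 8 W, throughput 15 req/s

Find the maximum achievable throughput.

49

Allowing fractional choices, the relaxed optimum would be about 49.9, but servers are indivisible.
node-A + node-J + node-F: power draw 13 + 9 + 4 = 26 ≤ 26, throughput 17 + 8 + 17 = 42.
node-J + node-F + node-K: power draw 9 + 4 + 8 = 21 ≤ 26, throughput 8 + 17 + 15 = 40.
node-A + node-F + node-K: power draw 13 + 4 + 8 = 25 ≤ 26, throughput 17 + 17 + 15 = 49.
Best is node-A, node-F, and node-K with total throughput 49.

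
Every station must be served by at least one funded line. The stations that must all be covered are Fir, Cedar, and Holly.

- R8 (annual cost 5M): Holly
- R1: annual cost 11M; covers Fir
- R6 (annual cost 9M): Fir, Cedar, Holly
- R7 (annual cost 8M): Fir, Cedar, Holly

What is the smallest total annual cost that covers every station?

8

R7 alone covers Fir, Cedar, Holly — every station.
Total annual cost: 8.
No cover costs less than 8.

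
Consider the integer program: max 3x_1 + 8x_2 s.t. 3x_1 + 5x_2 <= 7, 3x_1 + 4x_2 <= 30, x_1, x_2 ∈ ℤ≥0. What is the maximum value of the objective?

8

(x_1,x_2)=(0,1): 3·0+5·1=5≤7, 3·0+4·1=4≤30, objective 8.
(x_1,x_2)=(1,0): 3·1+5·0=3≤7, 3·1+4·0=3≤30, objective 3.
No feasible integer point exceeds 8.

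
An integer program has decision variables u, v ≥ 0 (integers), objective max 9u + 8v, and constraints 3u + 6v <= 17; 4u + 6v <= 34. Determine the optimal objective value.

(u,v)=(5,0): 3·5+6·0=15≤17, 4·5+6·0=20≤34, objective 45.
(u,v)=(4,0): 3·4+6·0=12≤17, 4·4+6·0=16≤34, objective 36.
Maximum is 45 at (u,v)=(5,0).

45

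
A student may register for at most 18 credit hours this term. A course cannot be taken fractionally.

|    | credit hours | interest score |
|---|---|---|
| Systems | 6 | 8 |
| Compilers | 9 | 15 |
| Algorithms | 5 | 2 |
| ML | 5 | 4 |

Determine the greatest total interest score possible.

This is a 0-1 knapsack instance.
Systems + Compilers: credit hours 6 + 9 = 15 ≤ 18, interest score 8 + 15 = 23.
Compilers + ML: credit hours 9 + 5 = 14 ≤ 18, interest score 15 + 4 = 19.
Best is Systems and Compilers with total interest score 23.

23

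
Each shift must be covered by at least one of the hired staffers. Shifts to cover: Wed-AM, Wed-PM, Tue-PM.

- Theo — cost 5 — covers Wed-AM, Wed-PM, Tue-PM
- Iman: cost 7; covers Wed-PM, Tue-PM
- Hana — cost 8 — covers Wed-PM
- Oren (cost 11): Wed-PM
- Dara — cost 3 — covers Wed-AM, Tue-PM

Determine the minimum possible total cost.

The greedy cost-per-new-shift heuristic would pick Dara and Theo for 8, but a cheaper cover exists.
Theo alone covers Wed-AM, Wed-PM, Tue-PM — every shift.
Total cost: 5.
No cover costs less than 5.

5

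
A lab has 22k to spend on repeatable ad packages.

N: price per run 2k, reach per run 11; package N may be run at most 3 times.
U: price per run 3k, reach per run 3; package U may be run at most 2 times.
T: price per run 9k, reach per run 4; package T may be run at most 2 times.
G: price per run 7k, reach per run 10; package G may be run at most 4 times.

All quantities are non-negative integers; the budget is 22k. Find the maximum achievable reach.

53

3×N and 2×G: price 20 ≤ 22, reach 3·11 + 2·10 = 53.
3×N, 2×U, and 1×G: price 19 ≤ 22, reach 3·11 + 2·3 + 1·10 = 49.
Best is 53.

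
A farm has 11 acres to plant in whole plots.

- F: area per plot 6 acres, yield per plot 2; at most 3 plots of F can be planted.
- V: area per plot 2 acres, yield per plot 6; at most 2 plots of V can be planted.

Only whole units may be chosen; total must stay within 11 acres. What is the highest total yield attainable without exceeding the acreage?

Take 1×F and 2×V: area 10 ≤ 11, yield 1·2 + 2·6 = 14.
V has the best ratio (6/2) and is taken to its limit of 2; remaining capacity is filled optimally with the others.

14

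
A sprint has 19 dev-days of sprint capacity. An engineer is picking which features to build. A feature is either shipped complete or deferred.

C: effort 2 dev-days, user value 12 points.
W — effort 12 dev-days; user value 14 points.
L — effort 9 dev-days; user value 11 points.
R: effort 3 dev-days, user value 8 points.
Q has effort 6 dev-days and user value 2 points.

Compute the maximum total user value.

Allowing fractional choices, the relaxed optimum would be about 36.8, but features are indivisible.
C + W + R: effort 2 + 12 + 3 = 17 ≤ 19, user value 12 + 14 + 8 = 34.
C + L + R: effort 2 + 9 + 3 = 14 ≤ 19, user value 12 + 11 + 8 = 31.
C + W: effort 2 + 12 = 14 ≤ 19, user value 12 + 14 = 26.
Best is C, W, and R with total user value 34.

34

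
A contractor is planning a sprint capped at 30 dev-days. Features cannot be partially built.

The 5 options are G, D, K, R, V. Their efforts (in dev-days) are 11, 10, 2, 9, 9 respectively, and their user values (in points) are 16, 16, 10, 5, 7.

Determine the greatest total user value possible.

This is a 0-1 knapsack instance.
Allowing fractional choices, the relaxed optimum would be about 47.4, but features are indivisible.
G + D + V: effort 11 + 10 + 9 = 30 ≤ 30, user value 16 + 16 + 7 = 39.
G + D + K: effort 11 + 10 + 2 = 23 ≤ 30, user value 16 + 16 + 10 = 42.
Best is G, D, and K with total user value 42.

42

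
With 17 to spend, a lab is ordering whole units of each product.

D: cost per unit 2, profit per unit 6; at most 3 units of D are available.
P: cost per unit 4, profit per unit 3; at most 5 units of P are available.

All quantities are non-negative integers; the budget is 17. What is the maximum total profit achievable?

D has the best ratio (6/2); taking only D gives at most 3×6 = 18 (stopped by the supply cap of 3).
Mixing does better — 3×D and 2×P: cost 14 ≤ 17, profit 3·6 + 2·3 = 24.

24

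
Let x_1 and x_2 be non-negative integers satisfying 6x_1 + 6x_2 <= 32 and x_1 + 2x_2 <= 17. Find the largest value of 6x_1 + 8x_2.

40

Relaxing integrality, the LP optimum is 42.67 at (x_1,x_2) = (0, 5.33), which is not an integer point.
(x_1,x_2)=(0,5): 6·0+6·5=30≤32, 1·0+2·5=10≤17, objective 40.
(x_1,x_2)=(1,4): 6·1+6·4=30≤32, 1·1+2·4=9≤17, objective 38.
(x_1,x_2)=(0,4): 6·0+6·4=24≤32, 1·0+2·4=8≤17, objective 32.
No feasible integer point exceeds 40.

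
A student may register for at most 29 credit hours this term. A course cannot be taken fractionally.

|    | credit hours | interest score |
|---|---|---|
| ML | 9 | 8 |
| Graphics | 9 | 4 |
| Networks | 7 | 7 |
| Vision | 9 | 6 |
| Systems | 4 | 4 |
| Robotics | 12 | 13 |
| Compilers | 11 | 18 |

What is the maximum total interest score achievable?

35

Allowing fractional choices, the relaxed optimum would be about 37.0, but courses are indivisible.
Systems + Robotics + Compilers: credit hours 4 + 12 + 11 = 27 ≤ 29, interest score 4 + 13 + 18 = 35.
ML + Networks + Compilers: credit hours 9 + 7 + 11 = 27 ≤ 29, interest score 8 + 7 + 18 = 33.
ML + Vision + Compilers: credit hours 9 + 9 + 11 = 29 ≤ 29, interest score 8 + 6 + 18 = 32.
Best is Systems, Robotics, and Compilers with total interest score 35.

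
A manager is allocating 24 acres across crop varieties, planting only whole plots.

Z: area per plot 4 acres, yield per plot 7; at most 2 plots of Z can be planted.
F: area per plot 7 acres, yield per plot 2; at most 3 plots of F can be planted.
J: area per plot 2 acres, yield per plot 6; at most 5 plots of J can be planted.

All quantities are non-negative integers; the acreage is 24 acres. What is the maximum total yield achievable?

44

J has the best ratio (6/2); taking only J gives at most 5×6 = 30 (stopped by the supply cap of 5).
Mixing does better — 2×Z and 5×J: area 18 ≤ 24, yield 2·7 + 5·6 = 44.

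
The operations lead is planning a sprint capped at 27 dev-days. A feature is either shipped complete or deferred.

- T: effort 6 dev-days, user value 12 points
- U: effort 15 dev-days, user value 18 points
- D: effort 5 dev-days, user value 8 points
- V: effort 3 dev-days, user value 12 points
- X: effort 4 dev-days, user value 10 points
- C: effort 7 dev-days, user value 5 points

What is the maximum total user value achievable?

Take U, D, V, and X: effort 15 + 5 + 3 + 4 = 27 ≤ 27, user value 18 + 8 + 12 + 10 = 48.
No other feasible combination does better.

48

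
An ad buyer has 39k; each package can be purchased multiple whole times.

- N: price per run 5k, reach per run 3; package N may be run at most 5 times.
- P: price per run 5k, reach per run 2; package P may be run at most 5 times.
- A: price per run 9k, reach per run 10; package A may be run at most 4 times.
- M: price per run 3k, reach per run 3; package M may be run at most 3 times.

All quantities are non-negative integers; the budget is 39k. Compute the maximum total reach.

A has the best ratio (10/9); taking only A gives at most 4×10 = 40 (stopped by the price limit).
Mixing does better — 4×A and 1×M: price 39 ≤ 39, reach 4·10 + 1·3 = 43.

43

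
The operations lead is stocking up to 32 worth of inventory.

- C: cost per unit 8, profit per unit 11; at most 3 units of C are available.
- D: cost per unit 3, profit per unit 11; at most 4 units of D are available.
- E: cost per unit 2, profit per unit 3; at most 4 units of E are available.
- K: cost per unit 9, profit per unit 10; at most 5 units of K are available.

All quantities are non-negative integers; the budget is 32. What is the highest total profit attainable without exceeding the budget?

This is a bounded integer knapsack.
D has the best ratio (11/3); taking only D gives at most 4×11 = 44 (stopped by the supply cap of 4).
Mixing does better — 2×C, 4×D, and 2×E: cost 32 ≤ 32, profit 2·11 + 4·11 + 2·3 = 72.

72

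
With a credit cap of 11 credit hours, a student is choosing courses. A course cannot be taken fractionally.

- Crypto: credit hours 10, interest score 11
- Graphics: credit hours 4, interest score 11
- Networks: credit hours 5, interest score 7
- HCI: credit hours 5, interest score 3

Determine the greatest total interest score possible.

18

This is a 0-1 knapsack instance.
Graphics + HCI: credit hours 4 + 5 = 9 ≤ 11, interest score 11 + 3 = 14.
Graphics: credit hours 4 ≤ 11, interest score 11.
Graphics + Networks: credit hours 4 + 5 = 9 ≤ 11, interest score 11 + 7 = 18.
Best is Graphics and Networks with total interest score 18.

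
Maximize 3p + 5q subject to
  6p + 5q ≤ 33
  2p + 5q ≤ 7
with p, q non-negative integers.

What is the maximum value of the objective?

9

The continuous relaxation peaks at (3.5, 0) with value 10.50; rounding to a feasible lattice point costs some objective.
(p,q)=(3,0): 6·3+5·0=18≤33, 2·3+5·0=6≤7, objective 9.
(p,q)=(2,0): 6·2+5·0=12≤33, 2·2+5·0=4≤7, objective 6.
Maximum is 9 at (p,q)=(3,0).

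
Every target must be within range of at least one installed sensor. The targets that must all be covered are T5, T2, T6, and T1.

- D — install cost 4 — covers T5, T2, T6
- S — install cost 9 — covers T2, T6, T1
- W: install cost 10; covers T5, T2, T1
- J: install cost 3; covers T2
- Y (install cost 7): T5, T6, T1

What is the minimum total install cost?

10

Choose J and Y: together they cover T5, T2, T6, T1 — every target.
Total install cost: 3 + 7 = 10.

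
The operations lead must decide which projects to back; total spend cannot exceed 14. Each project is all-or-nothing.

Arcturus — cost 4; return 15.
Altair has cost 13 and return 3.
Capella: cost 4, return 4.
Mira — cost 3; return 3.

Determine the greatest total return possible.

Treat it as a binary knapsack problem.
Arcturus + Mira: cost 4 + 3 = 7 ≤ 14, return 15 + 3 = 18.
Arcturus + Capella + Mira: cost 4 + 4 + 3 = 11 ≤ 14, return 15 + 4 + 3 = 22.
Arcturus + Capella: cost 4 + 4 = 8 ≤ 14, return 15 + 4 = 19.
Best is Arcturus, Capella, and Mira with total return 22.

22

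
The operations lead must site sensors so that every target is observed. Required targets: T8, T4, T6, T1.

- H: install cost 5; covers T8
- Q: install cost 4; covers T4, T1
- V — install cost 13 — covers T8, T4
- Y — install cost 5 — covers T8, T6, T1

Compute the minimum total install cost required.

Choose Q and Y: together they cover T8, T4, T6, T1 — every target.
Total install cost: 4 + 5 = 9.

9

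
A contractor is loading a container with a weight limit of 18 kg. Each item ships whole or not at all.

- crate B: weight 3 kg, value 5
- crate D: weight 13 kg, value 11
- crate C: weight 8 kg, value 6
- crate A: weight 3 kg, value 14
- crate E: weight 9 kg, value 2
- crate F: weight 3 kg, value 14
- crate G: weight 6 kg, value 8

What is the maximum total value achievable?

41

crate A + crate F + crate G: weight 3 + 3 + 6 = 12 ≤ 18, value 14 + 14 + 8 = 36.
crate B + crate A + crate F + crate G: weight 3 + 3 + 3 + 6 = 15 ≤ 18, value 5 + 14 + 14 + 8 = 41.
crate B + crate C + crate A + crate F: weight 3 + 8 + 3 + 3 = 17 ≤ 18, value 5 + 6 + 14 + 14 = 39.
Best is crate B, crate A, crate F, and crate G with total value 41.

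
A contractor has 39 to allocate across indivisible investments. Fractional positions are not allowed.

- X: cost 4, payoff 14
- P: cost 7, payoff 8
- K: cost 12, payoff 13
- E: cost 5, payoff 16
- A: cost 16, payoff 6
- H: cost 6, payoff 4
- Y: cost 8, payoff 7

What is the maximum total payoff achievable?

58

X + P + K + E + H: cost 4 + 7 + 12 + 5 + 6 = 34 ≤ 39, payoff 14 + 8 + 13 + 16 + 4 = 55.
X + K + E + H + Y: cost 4 + 12 + 5 + 6 + 8 = 35 ≤ 39, payoff 14 + 13 + 16 + 4 + 7 = 54.
X + P + K + E + Y: cost 4 + 7 + 12 + 5 + 8 = 36 ≤ 39, payoff 14 + 8 + 13 + 16 + 7 = 58.
Best is X, P, K, E, and Y with total payoff 58.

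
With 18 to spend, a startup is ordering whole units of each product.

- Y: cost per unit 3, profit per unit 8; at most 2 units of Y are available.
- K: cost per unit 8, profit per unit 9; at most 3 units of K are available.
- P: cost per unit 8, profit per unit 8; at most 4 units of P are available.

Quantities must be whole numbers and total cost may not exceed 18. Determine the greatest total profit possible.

25

This is a bounded integer knapsack.
2×Y and 1×K: cost 14 ≤ 18, profit 2·8 + 1·9 = 25.
2×Y and 1×P: cost 14 ≤ 18, profit 2·8 + 1·8 = 24.
Best is 25.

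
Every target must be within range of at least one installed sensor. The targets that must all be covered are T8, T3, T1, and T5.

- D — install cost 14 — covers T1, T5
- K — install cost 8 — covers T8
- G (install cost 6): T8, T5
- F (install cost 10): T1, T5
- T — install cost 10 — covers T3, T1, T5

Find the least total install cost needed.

16

Choose G and T: together they cover T8, T3, T1, T5 — every target.
Total install cost: 6 + 10 = 16.
No cover costs less than 16.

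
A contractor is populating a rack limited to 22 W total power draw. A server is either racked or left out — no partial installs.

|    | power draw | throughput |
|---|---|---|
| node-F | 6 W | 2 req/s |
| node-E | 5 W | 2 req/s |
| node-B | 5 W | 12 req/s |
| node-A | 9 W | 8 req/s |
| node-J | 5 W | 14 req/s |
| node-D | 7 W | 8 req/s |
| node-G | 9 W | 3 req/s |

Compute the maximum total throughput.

36

Allowing fractional choices, the relaxed optimum would be about 38.4, but servers are indivisible.
node-B + node-A + node-J: power draw 5 + 9 + 5 = 19 ≤ 22, throughput 12 + 8 + 14 = 34.
node-B + node-J + node-D: power draw 5 + 5 + 7 = 17 ≤ 22, throughput 12 + 14 + 8 = 34.
node-E + node-B + node-J + node-D: power draw 5 + 5 + 5 + 7 = 22 ≤ 22, throughput 2 + 12 + 14 + 8 = 36.
Best is node-E, node-B, node-J, and node-D with total throughput 36.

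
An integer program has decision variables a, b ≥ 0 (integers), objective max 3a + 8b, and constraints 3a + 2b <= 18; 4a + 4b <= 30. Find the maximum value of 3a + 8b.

(a,b)=(0,7): 3·0+2·7=14≤18, 4·0+4·7=28≤30, objective 56.
(a,b)=(1,6): 3·1+2·6=15≤18, 4·1+4·6=28≤30, objective 51.
The best lattice point is (0,7), giving 56.

56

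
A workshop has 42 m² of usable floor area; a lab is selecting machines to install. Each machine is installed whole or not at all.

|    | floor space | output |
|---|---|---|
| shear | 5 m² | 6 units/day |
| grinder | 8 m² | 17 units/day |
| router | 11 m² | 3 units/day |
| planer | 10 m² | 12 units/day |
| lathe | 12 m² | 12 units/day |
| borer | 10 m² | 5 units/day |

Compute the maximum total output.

This is a 0-1 knapsack instance.
shear + grinder + planer + lathe: floor space 5 + 8 + 10 + 12 = 35 ≤ 42, output 6 + 17 + 12 + 12 = 47.
grinder + planer + lathe + borer: floor space 8 + 10 + 12 + 10 = 40 ≤ 42, output 17 + 12 + 12 + 5 = 46.
grinder + router + planer + lathe: floor space 8 + 11 + 10 + 12 = 41 ≤ 42, output 17 + 3 + 12 + 12 = 44.
Best is shear, grinder, planer, and lathe with total output 47.

47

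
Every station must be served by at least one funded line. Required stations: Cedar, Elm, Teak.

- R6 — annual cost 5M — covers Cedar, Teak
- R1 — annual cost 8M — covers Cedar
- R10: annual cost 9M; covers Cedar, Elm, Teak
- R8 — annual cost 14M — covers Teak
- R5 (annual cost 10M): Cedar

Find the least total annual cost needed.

The greedy cost-per-new-station heuristic would pick R6 and R10 for 14, but a cheaper cover exists.
R10 alone covers Cedar, Elm, Teak — every station.
Total annual cost: 9.
No cover costs less than 9.

9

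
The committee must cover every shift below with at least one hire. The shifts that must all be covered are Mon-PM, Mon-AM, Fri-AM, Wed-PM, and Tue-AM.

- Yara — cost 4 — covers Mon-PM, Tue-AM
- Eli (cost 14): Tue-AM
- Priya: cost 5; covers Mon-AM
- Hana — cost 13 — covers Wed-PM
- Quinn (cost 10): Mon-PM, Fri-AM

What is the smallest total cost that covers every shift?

32

Choose Yara, Priya, Hana, and Quinn: together they cover Mon-PM, Mon-AM, Fri-AM, Wed-PM, Tue-AM — every shift.
Total cost: 4 + 5 + 13 + 10 = 32.
No cover costs less than 32.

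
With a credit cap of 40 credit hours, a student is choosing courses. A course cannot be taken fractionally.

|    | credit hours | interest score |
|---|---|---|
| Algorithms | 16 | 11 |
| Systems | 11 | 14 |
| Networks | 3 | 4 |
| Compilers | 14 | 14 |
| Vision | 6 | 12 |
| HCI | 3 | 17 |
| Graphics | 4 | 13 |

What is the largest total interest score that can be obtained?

70

Allowing fractional choices, the relaxed optimum would be about 73.0, but courses are indivisible.
Systems + Compilers + Vision + HCI + Graphics: credit hours 11 + 14 + 6 + 3 + 4 = 38 ≤ 40, interest score 14 + 14 + 12 + 17 + 13 = 70.
Algorithms + Systems + Vision + HCI + Graphics: credit hours 16 + 11 + 6 + 3 + 4 = 40 ≤ 40, interest score 11 + 14 + 12 + 17 + 13 = 67.
Systems + Networks + Compilers + HCI + Graphics: credit hours 11 + 3 + 14 + 3 + 4 = 35 ≤ 40, interest score 14 + 4 + 14 + 17 + 13 = 62.
Best is Systems, Compilers, Vision, HCI, and Graphics with total interest score 70.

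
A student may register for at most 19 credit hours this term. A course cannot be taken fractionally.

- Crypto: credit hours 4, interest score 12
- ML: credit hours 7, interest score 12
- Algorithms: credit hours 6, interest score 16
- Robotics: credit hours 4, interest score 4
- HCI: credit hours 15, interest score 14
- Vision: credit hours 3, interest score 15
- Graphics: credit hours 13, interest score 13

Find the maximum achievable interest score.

Allowing fractional choices, the relaxed optimum would be about 53.3, but courses are indivisible.
Crypto + Algorithms + Vision: credit hours 4 + 6 + 3 = 13 ≤ 19, interest score 12 + 16 + 15 = 43.
Crypto + Algorithms + Robotics + Vision: credit hours 4 + 6 + 4 + 3 = 17 ≤ 19, interest score 12 + 16 + 4 + 15 = 47.
Best is Crypto, Algorithms, Robotics, and Vision with total interest score 47.

47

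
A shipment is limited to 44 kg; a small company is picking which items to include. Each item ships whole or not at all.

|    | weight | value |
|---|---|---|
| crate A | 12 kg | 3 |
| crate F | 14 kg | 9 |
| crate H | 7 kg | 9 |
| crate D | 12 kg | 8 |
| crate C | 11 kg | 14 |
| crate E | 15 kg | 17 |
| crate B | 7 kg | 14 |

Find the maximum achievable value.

Allowing fractional choices, the relaxed optimum would be about 56.7, but items are indivisible.
crate H + crate D + crate E + crate B: weight 7 + 12 + 15 + 7 = 41 ≤ 44, value 9 + 8 + 17 + 14 = 48.
crate F + crate H + crate E + crate B: weight 14 + 7 + 15 + 7 = 43 ≤ 44, value 9 + 9 + 17 + 14 = 49.
crate H + crate C + crate E + crate B: weight 7 + 11 + 15 + 7 = 40 ≤ 44, value 9 + 14 + 17 + 14 = 54.
Best is crate H, crate C, crate E, and crate B with total value 54.

54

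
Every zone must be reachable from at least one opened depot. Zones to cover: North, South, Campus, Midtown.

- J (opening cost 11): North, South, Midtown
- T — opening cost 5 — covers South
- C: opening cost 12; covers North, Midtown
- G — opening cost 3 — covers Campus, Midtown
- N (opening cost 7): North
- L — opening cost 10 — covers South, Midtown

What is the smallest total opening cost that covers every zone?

The greedy cost-per-new-zone heuristic would pick G, T, and N for 15, but a cheaper cover exists.
Choose J and G: together they cover North, South, Campus, Midtown — every zone.
Total opening cost: 11 + 3 = 14.
No cover costs less than 14.

14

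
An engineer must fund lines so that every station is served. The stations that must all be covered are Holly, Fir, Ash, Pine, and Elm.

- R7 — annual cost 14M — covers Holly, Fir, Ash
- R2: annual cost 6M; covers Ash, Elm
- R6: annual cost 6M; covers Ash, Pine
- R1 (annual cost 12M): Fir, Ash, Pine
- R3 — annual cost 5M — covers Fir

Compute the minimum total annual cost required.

26

This is a weighted set-cover instance.
The greedy cost-per-new-station heuristic would pick R2, R3, R6, and R7 for 31, but a cheaper cover exists.
Choose R7, R2, and R6: together they cover Holly, Fir, Ash, Pine, Elm — every station.
Total annual cost: 14 + 6 + 6 = 26.
No cover costs less than 26.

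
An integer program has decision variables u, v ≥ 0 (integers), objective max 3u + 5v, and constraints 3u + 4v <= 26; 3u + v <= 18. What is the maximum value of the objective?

The continuous relaxation peaks at (0, 6.5) with value 32.50; rounding to a feasible lattice point costs some objective.
(u,v)=(2,5) is feasible, giving 31.
(u,v)=(0,6) is feasible, giving 30.
(u,v)=(3,4) is feasible, giving 29.
No feasible integer point exceeds 31.

31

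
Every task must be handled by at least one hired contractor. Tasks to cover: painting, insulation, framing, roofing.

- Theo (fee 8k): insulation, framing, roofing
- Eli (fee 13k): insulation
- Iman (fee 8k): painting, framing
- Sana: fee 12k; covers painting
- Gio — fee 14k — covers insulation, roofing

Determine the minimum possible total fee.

This is an integer covering problem.
Choose Theo and Iman: together they cover painting, insulation, framing, roofing — every task.
Total fee: 8 + 8 = 16.

16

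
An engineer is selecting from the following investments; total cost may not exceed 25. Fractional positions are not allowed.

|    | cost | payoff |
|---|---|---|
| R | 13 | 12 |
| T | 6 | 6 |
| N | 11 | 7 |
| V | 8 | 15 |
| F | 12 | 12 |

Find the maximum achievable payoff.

28

Take T, N, and V: cost 6 + 11 + 8 = 25 ≤ 25, payoff 6 + 7 + 15 = 28.
No other feasible combination does better.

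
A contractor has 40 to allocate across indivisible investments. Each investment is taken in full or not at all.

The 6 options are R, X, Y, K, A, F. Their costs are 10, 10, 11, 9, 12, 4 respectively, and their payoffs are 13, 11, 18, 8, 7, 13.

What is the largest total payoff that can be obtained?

R + Y + K + F: cost 10 + 11 + 9 + 4 = 34 ≤ 40, payoff 13 + 18 + 8 + 13 = 52.
R + X + Y + F: cost 10 + 10 + 11 + 4 = 35 ≤ 40, payoff 13 + 11 + 18 + 13 = 55.
R + Y + A + F: cost 10 + 11 + 12 + 4 = 37 ≤ 40, payoff 13 + 18 + 7 + 13 = 51.
Best is R, X, Y, and F with total payoff 55.

55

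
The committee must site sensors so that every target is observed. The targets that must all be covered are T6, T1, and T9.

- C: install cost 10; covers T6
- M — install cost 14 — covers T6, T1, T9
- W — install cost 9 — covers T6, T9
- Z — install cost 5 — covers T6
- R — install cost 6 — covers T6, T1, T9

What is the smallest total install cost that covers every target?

6

This is an integer covering problem.
R alone covers T6, T1, T9 — every target.
Total install cost: 6.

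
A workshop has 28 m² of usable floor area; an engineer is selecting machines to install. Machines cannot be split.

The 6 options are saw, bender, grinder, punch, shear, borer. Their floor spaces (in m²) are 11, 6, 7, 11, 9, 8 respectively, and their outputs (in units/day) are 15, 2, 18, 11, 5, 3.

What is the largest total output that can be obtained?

Allowing fractional choices, the relaxed optimum would be about 43.0, but machines are indivisible.
saw + grinder + shear: floor space 11 + 7 + 9 = 27 ≤ 28, output 15 + 18 + 5 = 38.
saw + grinder + borer: floor space 11 + 7 + 8 = 26 ≤ 28, output 15 + 18 + 3 = 36.
saw + bender + grinder: floor space 11 + 6 + 7 = 24 ≤ 28, output 15 + 2 + 18 = 35.
Best is saw, grinder, and shear with total output 38.

38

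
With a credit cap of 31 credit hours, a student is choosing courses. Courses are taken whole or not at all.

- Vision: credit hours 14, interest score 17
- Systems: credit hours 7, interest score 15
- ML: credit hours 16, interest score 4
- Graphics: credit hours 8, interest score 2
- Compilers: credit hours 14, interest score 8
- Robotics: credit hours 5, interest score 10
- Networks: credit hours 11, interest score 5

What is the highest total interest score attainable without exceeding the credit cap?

42

Allowing fractional choices, the relaxed optimum would be about 44.9, but courses are indivisible.
Vision + Systems + Robotics: credit hours 14 + 7 + 5 = 26 ≤ 31, interest score 17 + 15 + 10 = 42.
Systems + Compilers + Robotics: credit hours 7 + 14 + 5 = 26 ≤ 31, interest score 15 + 8 + 10 = 33.
Vision + Systems + Graphics: credit hours 14 + 7 + 8 = 29 ≤ 31, interest score 17 + 15 + 2 = 34.
Best is Vision, Systems, and Robotics with total interest score 42.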